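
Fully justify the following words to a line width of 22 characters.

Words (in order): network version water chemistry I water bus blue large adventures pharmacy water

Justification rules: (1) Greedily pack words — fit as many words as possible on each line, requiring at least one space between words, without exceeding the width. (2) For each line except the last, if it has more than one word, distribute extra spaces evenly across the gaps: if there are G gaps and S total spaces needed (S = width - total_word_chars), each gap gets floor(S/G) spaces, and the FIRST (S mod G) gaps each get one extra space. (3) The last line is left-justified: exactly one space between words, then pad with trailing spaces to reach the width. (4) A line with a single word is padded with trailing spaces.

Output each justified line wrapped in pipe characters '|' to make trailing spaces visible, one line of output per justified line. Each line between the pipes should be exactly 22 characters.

Answer: |network  version water|
|chemistry  I water bus|
|blue  large adventures|
|pharmacy water        |

Derivation:
Line 1: ['network', 'version', 'water'] (min_width=21, slack=1)
Line 2: ['chemistry', 'I', 'water', 'bus'] (min_width=21, slack=1)
Line 3: ['blue', 'large', 'adventures'] (min_width=21, slack=1)
Line 4: ['pharmacy', 'water'] (min_width=14, slack=8)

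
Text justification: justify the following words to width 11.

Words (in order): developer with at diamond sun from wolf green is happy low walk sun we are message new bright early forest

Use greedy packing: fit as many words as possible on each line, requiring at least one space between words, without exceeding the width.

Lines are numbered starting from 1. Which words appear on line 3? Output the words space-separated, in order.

Answer: diamond sun

Derivation:
Line 1: ['developer'] (min_width=9, slack=2)
Line 2: ['with', 'at'] (min_width=7, slack=4)
Line 3: ['diamond', 'sun'] (min_width=11, slack=0)
Line 4: ['from', 'wolf'] (min_width=9, slack=2)
Line 5: ['green', 'is'] (min_width=8, slack=3)
Line 6: ['happy', 'low'] (min_width=9, slack=2)
Line 7: ['walk', 'sun', 'we'] (min_width=11, slack=0)
Line 8: ['are', 'message'] (min_width=11, slack=0)
Line 9: ['new', 'bright'] (min_width=10, slack=1)
Line 10: ['early'] (min_width=5, slack=6)
Line 11: ['forest'] (min_width=6, slack=5)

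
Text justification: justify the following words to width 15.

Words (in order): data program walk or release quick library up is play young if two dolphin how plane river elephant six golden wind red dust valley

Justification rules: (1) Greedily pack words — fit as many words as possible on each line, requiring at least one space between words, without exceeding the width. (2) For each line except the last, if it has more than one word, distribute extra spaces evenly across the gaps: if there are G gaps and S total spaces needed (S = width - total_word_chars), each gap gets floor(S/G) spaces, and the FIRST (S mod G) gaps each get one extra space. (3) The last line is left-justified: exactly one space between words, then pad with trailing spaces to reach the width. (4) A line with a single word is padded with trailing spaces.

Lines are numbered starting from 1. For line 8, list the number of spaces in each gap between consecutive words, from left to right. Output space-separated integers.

Line 1: ['data', 'program'] (min_width=12, slack=3)
Line 2: ['walk', 'or', 'release'] (min_width=15, slack=0)
Line 3: ['quick', 'library'] (min_width=13, slack=2)
Line 4: ['up', 'is', 'play'] (min_width=10, slack=5)
Line 5: ['young', 'if', 'two'] (min_width=12, slack=3)
Line 6: ['dolphin', 'how'] (min_width=11, slack=4)
Line 7: ['plane', 'river'] (min_width=11, slack=4)
Line 8: ['elephant', 'six'] (min_width=12, slack=3)
Line 9: ['golden', 'wind', 'red'] (min_width=15, slack=0)
Line 10: ['dust', 'valley'] (min_width=11, slack=4)

Answer: 4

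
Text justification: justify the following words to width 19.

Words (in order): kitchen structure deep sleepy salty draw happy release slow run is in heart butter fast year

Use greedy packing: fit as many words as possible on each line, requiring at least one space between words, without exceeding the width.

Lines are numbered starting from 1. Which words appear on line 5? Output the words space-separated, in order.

Line 1: ['kitchen', 'structure'] (min_width=17, slack=2)
Line 2: ['deep', 'sleepy', 'salty'] (min_width=17, slack=2)
Line 3: ['draw', 'happy', 'release'] (min_width=18, slack=1)
Line 4: ['slow', 'run', 'is', 'in'] (min_width=14, slack=5)
Line 5: ['heart', 'butter', 'fast'] (min_width=17, slack=2)
Line 6: ['year'] (min_width=4, slack=15)

Answer: heart butter fast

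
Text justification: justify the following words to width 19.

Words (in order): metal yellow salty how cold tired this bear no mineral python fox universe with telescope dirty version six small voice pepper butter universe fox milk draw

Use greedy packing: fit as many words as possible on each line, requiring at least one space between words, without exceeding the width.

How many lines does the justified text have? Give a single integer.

Answer: 9

Derivation:
Line 1: ['metal', 'yellow', 'salty'] (min_width=18, slack=1)
Line 2: ['how', 'cold', 'tired', 'this'] (min_width=19, slack=0)
Line 3: ['bear', 'no', 'mineral'] (min_width=15, slack=4)
Line 4: ['python', 'fox', 'universe'] (min_width=19, slack=0)
Line 5: ['with', 'telescope'] (min_width=14, slack=5)
Line 6: ['dirty', 'version', 'six'] (min_width=17, slack=2)
Line 7: ['small', 'voice', 'pepper'] (min_width=18, slack=1)
Line 8: ['butter', 'universe', 'fox'] (min_width=19, slack=0)
Line 9: ['milk', 'draw'] (min_width=9, slack=10)
Total lines: 9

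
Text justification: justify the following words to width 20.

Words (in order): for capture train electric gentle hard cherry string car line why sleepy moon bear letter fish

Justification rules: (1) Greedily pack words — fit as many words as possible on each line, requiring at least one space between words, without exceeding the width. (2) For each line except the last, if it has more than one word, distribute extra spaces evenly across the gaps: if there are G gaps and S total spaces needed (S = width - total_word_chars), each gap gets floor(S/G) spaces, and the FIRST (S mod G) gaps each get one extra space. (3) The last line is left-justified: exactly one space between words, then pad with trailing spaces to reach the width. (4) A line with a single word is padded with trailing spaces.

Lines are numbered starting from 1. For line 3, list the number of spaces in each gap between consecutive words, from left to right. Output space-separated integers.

Line 1: ['for', 'capture', 'train'] (min_width=17, slack=3)
Line 2: ['electric', 'gentle', 'hard'] (min_width=20, slack=0)
Line 3: ['cherry', 'string', 'car'] (min_width=17, slack=3)
Line 4: ['line', 'why', 'sleepy', 'moon'] (min_width=20, slack=0)
Line 5: ['bear', 'letter', 'fish'] (min_width=16, slack=4)

Answer: 3 2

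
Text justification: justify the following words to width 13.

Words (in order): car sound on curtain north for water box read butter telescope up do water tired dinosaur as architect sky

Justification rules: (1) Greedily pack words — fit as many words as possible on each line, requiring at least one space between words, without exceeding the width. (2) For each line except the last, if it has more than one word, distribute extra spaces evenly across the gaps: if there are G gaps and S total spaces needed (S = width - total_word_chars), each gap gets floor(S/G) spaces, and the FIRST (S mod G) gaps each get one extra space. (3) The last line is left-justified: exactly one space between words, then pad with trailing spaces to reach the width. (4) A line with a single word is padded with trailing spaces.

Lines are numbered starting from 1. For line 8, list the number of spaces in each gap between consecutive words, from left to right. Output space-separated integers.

Line 1: ['car', 'sound', 'on'] (min_width=12, slack=1)
Line 2: ['curtain', 'north'] (min_width=13, slack=0)
Line 3: ['for', 'water', 'box'] (min_width=13, slack=0)
Line 4: ['read', 'butter'] (min_width=11, slack=2)
Line 5: ['telescope', 'up'] (min_width=12, slack=1)
Line 6: ['do', 'water'] (min_width=8, slack=5)
Line 7: ['tired'] (min_width=5, slack=8)
Line 8: ['dinosaur', 'as'] (min_width=11, slack=2)
Line 9: ['architect', 'sky'] (min_width=13, slack=0)

Answer: 3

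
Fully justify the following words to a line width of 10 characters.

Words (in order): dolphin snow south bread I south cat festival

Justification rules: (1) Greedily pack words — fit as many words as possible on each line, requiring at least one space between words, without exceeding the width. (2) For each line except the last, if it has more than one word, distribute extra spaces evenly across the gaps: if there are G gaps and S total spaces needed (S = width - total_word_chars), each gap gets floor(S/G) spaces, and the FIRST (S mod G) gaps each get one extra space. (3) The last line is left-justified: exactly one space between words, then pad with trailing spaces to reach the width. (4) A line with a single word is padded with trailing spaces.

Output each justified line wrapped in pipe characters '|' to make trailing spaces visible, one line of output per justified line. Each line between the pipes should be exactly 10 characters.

Answer: |dolphin   |
|snow south|
|bread    I|
|south  cat|
|festival  |

Derivation:
Line 1: ['dolphin'] (min_width=7, slack=3)
Line 2: ['snow', 'south'] (min_width=10, slack=0)
Line 3: ['bread', 'I'] (min_width=7, slack=3)
Line 4: ['south', 'cat'] (min_width=9, slack=1)
Line 5: ['festival'] (min_width=8, slack=2)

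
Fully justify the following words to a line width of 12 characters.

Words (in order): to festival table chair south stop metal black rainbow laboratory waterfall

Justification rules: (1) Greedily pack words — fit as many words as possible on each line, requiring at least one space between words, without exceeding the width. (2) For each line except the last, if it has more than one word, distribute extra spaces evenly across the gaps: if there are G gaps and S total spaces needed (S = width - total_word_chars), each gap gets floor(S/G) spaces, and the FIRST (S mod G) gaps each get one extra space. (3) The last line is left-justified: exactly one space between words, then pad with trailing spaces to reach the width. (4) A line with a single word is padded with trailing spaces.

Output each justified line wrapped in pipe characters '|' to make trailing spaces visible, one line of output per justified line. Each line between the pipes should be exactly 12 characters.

Answer: |to  festival|
|table  chair|
|south   stop|
|metal  black|
|rainbow     |
|laboratory  |
|waterfall   |

Derivation:
Line 1: ['to', 'festival'] (min_width=11, slack=1)
Line 2: ['table', 'chair'] (min_width=11, slack=1)
Line 3: ['south', 'stop'] (min_width=10, slack=2)
Line 4: ['metal', 'black'] (min_width=11, slack=1)
Line 5: ['rainbow'] (min_width=7, slack=5)
Line 6: ['laboratory'] (min_width=10, slack=2)
Line 7: ['waterfall'] (min_width=9, slack=3)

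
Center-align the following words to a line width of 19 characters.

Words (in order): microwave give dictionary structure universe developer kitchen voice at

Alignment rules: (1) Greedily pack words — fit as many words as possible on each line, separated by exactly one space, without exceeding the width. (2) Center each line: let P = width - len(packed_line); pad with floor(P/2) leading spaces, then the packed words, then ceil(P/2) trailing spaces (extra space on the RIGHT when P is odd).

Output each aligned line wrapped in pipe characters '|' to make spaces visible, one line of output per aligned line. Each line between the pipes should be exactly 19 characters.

Line 1: ['microwave', 'give'] (min_width=14, slack=5)
Line 2: ['dictionary'] (min_width=10, slack=9)
Line 3: ['structure', 'universe'] (min_width=18, slack=1)
Line 4: ['developer', 'kitchen'] (min_width=17, slack=2)
Line 5: ['voice', 'at'] (min_width=8, slack=11)

Answer: |  microwave give   |
|    dictionary     |
|structure universe |
| developer kitchen |
|     voice at      |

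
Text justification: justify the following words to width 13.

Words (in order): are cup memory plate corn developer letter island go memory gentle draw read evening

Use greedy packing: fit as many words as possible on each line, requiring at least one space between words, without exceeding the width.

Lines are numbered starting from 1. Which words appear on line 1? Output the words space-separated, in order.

Answer: are cup

Derivation:
Line 1: ['are', 'cup'] (min_width=7, slack=6)
Line 2: ['memory', 'plate'] (min_width=12, slack=1)
Line 3: ['corn'] (min_width=4, slack=9)
Line 4: ['developer'] (min_width=9, slack=4)
Line 5: ['letter', 'island'] (min_width=13, slack=0)
Line 6: ['go', 'memory'] (min_width=9, slack=4)
Line 7: ['gentle', 'draw'] (min_width=11, slack=2)
Line 8: ['read', 'evening'] (min_width=12, slack=1)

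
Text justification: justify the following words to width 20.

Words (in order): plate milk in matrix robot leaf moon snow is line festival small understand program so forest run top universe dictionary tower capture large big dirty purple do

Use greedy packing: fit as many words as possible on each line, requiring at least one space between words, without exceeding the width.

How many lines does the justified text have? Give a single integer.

Answer: 9

Derivation:
Line 1: ['plate', 'milk', 'in', 'matrix'] (min_width=20, slack=0)
Line 2: ['robot', 'leaf', 'moon', 'snow'] (min_width=20, slack=0)
Line 3: ['is', 'line', 'festival'] (min_width=16, slack=4)
Line 4: ['small', 'understand'] (min_width=16, slack=4)
Line 5: ['program', 'so', 'forest'] (min_width=17, slack=3)
Line 6: ['run', 'top', 'universe'] (min_width=16, slack=4)
Line 7: ['dictionary', 'tower'] (min_width=16, slack=4)
Line 8: ['capture', 'large', 'big'] (min_width=17, slack=3)
Line 9: ['dirty', 'purple', 'do'] (min_width=15, slack=5)
Total lines: 9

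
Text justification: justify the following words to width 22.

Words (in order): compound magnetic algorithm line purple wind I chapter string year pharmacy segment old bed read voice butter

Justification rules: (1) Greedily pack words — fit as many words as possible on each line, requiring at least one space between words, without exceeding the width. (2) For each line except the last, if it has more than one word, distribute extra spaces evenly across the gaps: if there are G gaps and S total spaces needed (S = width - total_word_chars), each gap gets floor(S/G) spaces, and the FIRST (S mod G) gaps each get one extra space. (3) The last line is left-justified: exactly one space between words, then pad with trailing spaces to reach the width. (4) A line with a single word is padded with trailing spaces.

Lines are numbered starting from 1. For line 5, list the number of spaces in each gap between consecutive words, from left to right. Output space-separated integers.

Line 1: ['compound', 'magnetic'] (min_width=17, slack=5)
Line 2: ['algorithm', 'line', 'purple'] (min_width=21, slack=1)
Line 3: ['wind', 'I', 'chapter', 'string'] (min_width=21, slack=1)
Line 4: ['year', 'pharmacy', 'segment'] (min_width=21, slack=1)
Line 5: ['old', 'bed', 'read', 'voice'] (min_width=18, slack=4)
Line 6: ['butter'] (min_width=6, slack=16)

Answer: 3 2 2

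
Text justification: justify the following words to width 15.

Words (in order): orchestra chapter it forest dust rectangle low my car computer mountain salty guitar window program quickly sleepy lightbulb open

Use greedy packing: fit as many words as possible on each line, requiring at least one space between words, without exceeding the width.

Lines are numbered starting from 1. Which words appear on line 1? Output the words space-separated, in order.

Line 1: ['orchestra'] (min_width=9, slack=6)
Line 2: ['chapter', 'it'] (min_width=10, slack=5)
Line 3: ['forest', 'dust'] (min_width=11, slack=4)
Line 4: ['rectangle', 'low'] (min_width=13, slack=2)
Line 5: ['my', 'car', 'computer'] (min_width=15, slack=0)
Line 6: ['mountain', 'salty'] (min_width=14, slack=1)
Line 7: ['guitar', 'window'] (min_width=13, slack=2)
Line 8: ['program', 'quickly'] (min_width=15, slack=0)
Line 9: ['sleepy'] (min_width=6, slack=9)
Line 10: ['lightbulb', 'open'] (min_width=14, slack=1)

Answer: orchestra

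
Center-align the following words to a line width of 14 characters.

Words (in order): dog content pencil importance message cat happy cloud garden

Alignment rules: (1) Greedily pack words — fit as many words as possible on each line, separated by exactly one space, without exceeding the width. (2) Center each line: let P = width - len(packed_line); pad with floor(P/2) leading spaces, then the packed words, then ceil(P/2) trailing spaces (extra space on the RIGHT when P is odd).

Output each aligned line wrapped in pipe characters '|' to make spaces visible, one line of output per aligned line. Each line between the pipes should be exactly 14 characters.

Line 1: ['dog', 'content'] (min_width=11, slack=3)
Line 2: ['pencil'] (min_width=6, slack=8)
Line 3: ['importance'] (min_width=10, slack=4)
Line 4: ['message', 'cat'] (min_width=11, slack=3)
Line 5: ['happy', 'cloud'] (min_width=11, slack=3)
Line 6: ['garden'] (min_width=6, slack=8)

Answer: | dog content  |
|    pencil    |
|  importance  |
| message cat  |
| happy cloud  |
|    garden    |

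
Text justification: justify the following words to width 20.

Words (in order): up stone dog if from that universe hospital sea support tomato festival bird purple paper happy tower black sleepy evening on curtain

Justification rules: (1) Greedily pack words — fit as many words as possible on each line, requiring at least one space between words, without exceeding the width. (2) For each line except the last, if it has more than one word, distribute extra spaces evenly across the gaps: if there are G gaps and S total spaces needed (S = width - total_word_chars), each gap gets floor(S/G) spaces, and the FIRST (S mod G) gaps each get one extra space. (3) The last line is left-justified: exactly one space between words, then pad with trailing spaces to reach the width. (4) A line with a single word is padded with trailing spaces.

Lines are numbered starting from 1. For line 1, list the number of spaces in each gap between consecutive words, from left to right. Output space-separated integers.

Line 1: ['up', 'stone', 'dog', 'if', 'from'] (min_width=20, slack=0)
Line 2: ['that', 'universe'] (min_width=13, slack=7)
Line 3: ['hospital', 'sea', 'support'] (min_width=20, slack=0)
Line 4: ['tomato', 'festival', 'bird'] (min_width=20, slack=0)
Line 5: ['purple', 'paper', 'happy'] (min_width=18, slack=2)
Line 6: ['tower', 'black', 'sleepy'] (min_width=18, slack=2)
Line 7: ['evening', 'on', 'curtain'] (min_width=18, slack=2)

Answer: 1 1 1 1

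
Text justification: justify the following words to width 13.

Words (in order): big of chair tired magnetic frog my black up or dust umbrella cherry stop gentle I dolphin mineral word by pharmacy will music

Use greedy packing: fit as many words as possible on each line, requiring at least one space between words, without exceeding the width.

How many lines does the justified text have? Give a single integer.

Answer: 12

Derivation:
Line 1: ['big', 'of', 'chair'] (min_width=12, slack=1)
Line 2: ['tired'] (min_width=5, slack=8)
Line 3: ['magnetic', 'frog'] (min_width=13, slack=0)
Line 4: ['my', 'black', 'up'] (min_width=11, slack=2)
Line 5: ['or', 'dust'] (min_width=7, slack=6)
Line 6: ['umbrella'] (min_width=8, slack=5)
Line 7: ['cherry', 'stop'] (min_width=11, slack=2)
Line 8: ['gentle', 'I'] (min_width=8, slack=5)
Line 9: ['dolphin'] (min_width=7, slack=6)
Line 10: ['mineral', 'word'] (min_width=12, slack=1)
Line 11: ['by', 'pharmacy'] (min_width=11, slack=2)
Line 12: ['will', 'music'] (min_width=10, slack=3)
Total lines: 12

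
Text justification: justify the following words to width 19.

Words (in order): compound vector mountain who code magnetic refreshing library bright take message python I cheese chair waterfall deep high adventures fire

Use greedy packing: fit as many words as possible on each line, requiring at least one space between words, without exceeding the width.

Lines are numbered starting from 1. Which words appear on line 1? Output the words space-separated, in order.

Answer: compound vector

Derivation:
Line 1: ['compound', 'vector'] (min_width=15, slack=4)
Line 2: ['mountain', 'who', 'code'] (min_width=17, slack=2)
Line 3: ['magnetic', 'refreshing'] (min_width=19, slack=0)
Line 4: ['library', 'bright', 'take'] (min_width=19, slack=0)
Line 5: ['message', 'python', 'I'] (min_width=16, slack=3)
Line 6: ['cheese', 'chair'] (min_width=12, slack=7)
Line 7: ['waterfall', 'deep', 'high'] (min_width=19, slack=0)
Line 8: ['adventures', 'fire'] (min_width=15, slack=4)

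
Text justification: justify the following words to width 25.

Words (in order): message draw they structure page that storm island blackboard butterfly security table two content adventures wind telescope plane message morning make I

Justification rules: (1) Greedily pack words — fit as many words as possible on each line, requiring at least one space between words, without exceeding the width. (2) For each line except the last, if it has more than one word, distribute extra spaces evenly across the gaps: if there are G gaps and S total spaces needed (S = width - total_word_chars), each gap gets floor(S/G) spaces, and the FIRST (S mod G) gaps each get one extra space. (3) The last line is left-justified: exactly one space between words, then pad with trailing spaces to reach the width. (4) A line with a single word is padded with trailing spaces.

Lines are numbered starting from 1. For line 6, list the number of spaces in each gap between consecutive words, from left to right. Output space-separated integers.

Line 1: ['message', 'draw', 'they'] (min_width=17, slack=8)
Line 2: ['structure', 'page', 'that', 'storm'] (min_width=25, slack=0)
Line 3: ['island', 'blackboard'] (min_width=17, slack=8)
Line 4: ['butterfly', 'security', 'table'] (min_width=24, slack=1)
Line 5: ['two', 'content', 'adventures'] (min_width=22, slack=3)
Line 6: ['wind', 'telescope', 'plane'] (min_width=20, slack=5)
Line 7: ['message', 'morning', 'make', 'I'] (min_width=22, slack=3)

Answer: 4 3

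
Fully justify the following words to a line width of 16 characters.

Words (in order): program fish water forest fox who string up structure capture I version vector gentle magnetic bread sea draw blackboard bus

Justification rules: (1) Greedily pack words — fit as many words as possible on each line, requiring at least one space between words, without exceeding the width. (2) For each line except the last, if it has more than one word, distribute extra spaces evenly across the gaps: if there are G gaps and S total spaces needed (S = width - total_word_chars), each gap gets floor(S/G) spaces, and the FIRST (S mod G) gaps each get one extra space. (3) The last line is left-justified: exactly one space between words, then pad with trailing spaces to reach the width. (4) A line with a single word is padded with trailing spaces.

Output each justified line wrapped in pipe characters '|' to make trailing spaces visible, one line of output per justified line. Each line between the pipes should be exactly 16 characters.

Answer: |program     fish|
|water forest fox|
|who   string  up|
|structure       |
|capture        I|
|version   vector|
|gentle  magnetic|
|bread  sea  draw|
|blackboard bus  |

Derivation:
Line 1: ['program', 'fish'] (min_width=12, slack=4)
Line 2: ['water', 'forest', 'fox'] (min_width=16, slack=0)
Line 3: ['who', 'string', 'up'] (min_width=13, slack=3)
Line 4: ['structure'] (min_width=9, slack=7)
Line 5: ['capture', 'I'] (min_width=9, slack=7)
Line 6: ['version', 'vector'] (min_width=14, slack=2)
Line 7: ['gentle', 'magnetic'] (min_width=15, slack=1)
Line 8: ['bread', 'sea', 'draw'] (min_width=14, slack=2)
Line 9: ['blackboard', 'bus'] (min_width=14, slack=2)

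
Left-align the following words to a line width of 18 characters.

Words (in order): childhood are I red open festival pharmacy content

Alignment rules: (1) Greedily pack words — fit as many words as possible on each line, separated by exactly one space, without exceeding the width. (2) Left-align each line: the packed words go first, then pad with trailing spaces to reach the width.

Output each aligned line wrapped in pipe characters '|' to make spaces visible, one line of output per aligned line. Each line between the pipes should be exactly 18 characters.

Answer: |childhood are I   |
|red open festival |
|pharmacy content  |

Derivation:
Line 1: ['childhood', 'are', 'I'] (min_width=15, slack=3)
Line 2: ['red', 'open', 'festival'] (min_width=17, slack=1)
Line 3: ['pharmacy', 'content'] (min_width=16, slack=2)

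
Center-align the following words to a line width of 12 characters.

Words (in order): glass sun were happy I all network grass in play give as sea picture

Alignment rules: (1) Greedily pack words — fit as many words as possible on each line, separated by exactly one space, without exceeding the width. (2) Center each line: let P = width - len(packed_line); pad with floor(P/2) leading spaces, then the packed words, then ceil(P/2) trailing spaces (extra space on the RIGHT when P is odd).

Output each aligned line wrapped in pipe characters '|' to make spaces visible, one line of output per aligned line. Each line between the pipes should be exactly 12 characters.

Line 1: ['glass', 'sun'] (min_width=9, slack=3)
Line 2: ['were', 'happy', 'I'] (min_width=12, slack=0)
Line 3: ['all', 'network'] (min_width=11, slack=1)
Line 4: ['grass', 'in'] (min_width=8, slack=4)
Line 5: ['play', 'give', 'as'] (min_width=12, slack=0)
Line 6: ['sea', 'picture'] (min_width=11, slack=1)

Answer: | glass sun  |
|were happy I|
|all network |
|  grass in  |
|play give as|
|sea picture |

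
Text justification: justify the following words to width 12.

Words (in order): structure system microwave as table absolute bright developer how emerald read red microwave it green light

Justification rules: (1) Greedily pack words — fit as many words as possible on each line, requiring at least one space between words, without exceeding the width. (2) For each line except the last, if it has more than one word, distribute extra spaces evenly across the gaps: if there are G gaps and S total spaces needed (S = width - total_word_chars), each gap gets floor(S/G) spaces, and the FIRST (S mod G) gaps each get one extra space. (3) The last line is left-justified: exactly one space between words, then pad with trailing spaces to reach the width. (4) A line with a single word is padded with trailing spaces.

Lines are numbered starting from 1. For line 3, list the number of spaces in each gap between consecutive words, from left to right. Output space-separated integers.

Line 1: ['structure'] (min_width=9, slack=3)
Line 2: ['system'] (min_width=6, slack=6)
Line 3: ['microwave', 'as'] (min_width=12, slack=0)
Line 4: ['table'] (min_width=5, slack=7)
Line 5: ['absolute'] (min_width=8, slack=4)
Line 6: ['bright'] (min_width=6, slack=6)
Line 7: ['developer'] (min_width=9, slack=3)
Line 8: ['how', 'emerald'] (min_width=11, slack=1)
Line 9: ['read', 'red'] (min_width=8, slack=4)
Line 10: ['microwave', 'it'] (min_width=12, slack=0)
Line 11: ['green', 'light'] (min_width=11, slack=1)

Answer: 1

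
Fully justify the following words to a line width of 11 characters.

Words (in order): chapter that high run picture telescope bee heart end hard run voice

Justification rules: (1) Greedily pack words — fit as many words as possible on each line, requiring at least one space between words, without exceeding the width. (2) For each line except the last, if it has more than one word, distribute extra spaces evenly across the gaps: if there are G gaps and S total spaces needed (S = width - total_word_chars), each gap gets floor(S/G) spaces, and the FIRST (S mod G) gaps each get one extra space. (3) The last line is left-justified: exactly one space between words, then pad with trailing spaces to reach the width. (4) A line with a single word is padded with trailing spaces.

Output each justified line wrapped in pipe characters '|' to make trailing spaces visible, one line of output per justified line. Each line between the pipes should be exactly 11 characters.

Line 1: ['chapter'] (min_width=7, slack=4)
Line 2: ['that', 'high'] (min_width=9, slack=2)
Line 3: ['run', 'picture'] (min_width=11, slack=0)
Line 4: ['telescope'] (min_width=9, slack=2)
Line 5: ['bee', 'heart'] (min_width=9, slack=2)
Line 6: ['end', 'hard'] (min_width=8, slack=3)
Line 7: ['run', 'voice'] (min_width=9, slack=2)

Answer: |chapter    |
|that   high|
|run picture|
|telescope  |
|bee   heart|
|end    hard|
|run voice  |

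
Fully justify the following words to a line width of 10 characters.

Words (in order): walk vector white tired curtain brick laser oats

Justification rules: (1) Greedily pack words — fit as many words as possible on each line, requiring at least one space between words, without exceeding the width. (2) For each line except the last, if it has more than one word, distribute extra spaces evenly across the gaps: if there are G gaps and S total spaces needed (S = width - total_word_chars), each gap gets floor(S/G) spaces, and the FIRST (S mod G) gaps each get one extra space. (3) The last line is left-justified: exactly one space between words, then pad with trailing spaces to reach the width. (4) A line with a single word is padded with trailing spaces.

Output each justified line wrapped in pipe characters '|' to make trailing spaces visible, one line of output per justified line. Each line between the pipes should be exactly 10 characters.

Line 1: ['walk'] (min_width=4, slack=6)
Line 2: ['vector'] (min_width=6, slack=4)
Line 3: ['white'] (min_width=5, slack=5)
Line 4: ['tired'] (min_width=5, slack=5)
Line 5: ['curtain'] (min_width=7, slack=3)
Line 6: ['brick'] (min_width=5, slack=5)
Line 7: ['laser', 'oats'] (min_width=10, slack=0)

Answer: |walk      |
|vector    |
|white     |
|tired     |
|curtain   |
|brick     |
|laser oats|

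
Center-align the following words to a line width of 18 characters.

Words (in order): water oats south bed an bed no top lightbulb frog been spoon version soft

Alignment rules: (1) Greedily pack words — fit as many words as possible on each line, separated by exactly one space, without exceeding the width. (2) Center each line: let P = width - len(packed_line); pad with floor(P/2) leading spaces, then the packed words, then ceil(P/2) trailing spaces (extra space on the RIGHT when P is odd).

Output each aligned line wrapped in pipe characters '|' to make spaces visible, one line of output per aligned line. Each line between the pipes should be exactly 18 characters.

Answer: | water oats south |
|bed an bed no top |
|  lightbulb frog  |
|been spoon version|
|       soft       |

Derivation:
Line 1: ['water', 'oats', 'south'] (min_width=16, slack=2)
Line 2: ['bed', 'an', 'bed', 'no', 'top'] (min_width=17, slack=1)
Line 3: ['lightbulb', 'frog'] (min_width=14, slack=4)
Line 4: ['been', 'spoon', 'version'] (min_width=18, slack=0)
Line 5: ['soft'] (min_width=4, slack=14)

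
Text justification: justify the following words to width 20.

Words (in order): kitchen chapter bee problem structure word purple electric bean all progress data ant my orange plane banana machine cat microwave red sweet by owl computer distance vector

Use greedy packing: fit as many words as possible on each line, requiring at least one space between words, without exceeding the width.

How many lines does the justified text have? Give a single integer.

Answer: 10

Derivation:
Line 1: ['kitchen', 'chapter', 'bee'] (min_width=19, slack=1)
Line 2: ['problem', 'structure'] (min_width=17, slack=3)
Line 3: ['word', 'purple', 'electric'] (min_width=20, slack=0)
Line 4: ['bean', 'all', 'progress'] (min_width=17, slack=3)
Line 5: ['data', 'ant', 'my', 'orange'] (min_width=18, slack=2)
Line 6: ['plane', 'banana', 'machine'] (min_width=20, slack=0)
Line 7: ['cat', 'microwave', 'red'] (min_width=17, slack=3)
Line 8: ['sweet', 'by', 'owl'] (min_width=12, slack=8)
Line 9: ['computer', 'distance'] (min_width=17, slack=3)
Line 10: ['vector'] (min_width=6, slack=14)
Total lines: 10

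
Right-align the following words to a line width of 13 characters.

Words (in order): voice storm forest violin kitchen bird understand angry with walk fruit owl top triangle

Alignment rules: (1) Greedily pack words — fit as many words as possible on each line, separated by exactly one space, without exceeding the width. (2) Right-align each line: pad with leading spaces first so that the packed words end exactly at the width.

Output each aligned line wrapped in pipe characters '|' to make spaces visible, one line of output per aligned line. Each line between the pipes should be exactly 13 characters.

Answer: |  voice storm|
|forest violin|
| kitchen bird|
|   understand|
|   angry with|
|   walk fruit|
|      owl top|
|     triangle|

Derivation:
Line 1: ['voice', 'storm'] (min_width=11, slack=2)
Line 2: ['forest', 'violin'] (min_width=13, slack=0)
Line 3: ['kitchen', 'bird'] (min_width=12, slack=1)
Line 4: ['understand'] (min_width=10, slack=3)
Line 5: ['angry', 'with'] (min_width=10, slack=3)
Line 6: ['walk', 'fruit'] (min_width=10, slack=3)
Line 7: ['owl', 'top'] (min_width=7, slack=6)
Line 8: ['triangle'] (min_width=8, slack=5)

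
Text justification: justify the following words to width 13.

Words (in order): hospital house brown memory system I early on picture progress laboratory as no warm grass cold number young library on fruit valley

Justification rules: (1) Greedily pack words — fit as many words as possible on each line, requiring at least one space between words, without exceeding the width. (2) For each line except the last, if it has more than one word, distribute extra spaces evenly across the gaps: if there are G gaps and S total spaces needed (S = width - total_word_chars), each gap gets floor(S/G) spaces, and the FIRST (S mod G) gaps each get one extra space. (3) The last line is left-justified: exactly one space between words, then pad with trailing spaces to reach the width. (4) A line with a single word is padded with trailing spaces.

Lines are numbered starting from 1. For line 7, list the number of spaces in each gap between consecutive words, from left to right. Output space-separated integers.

Answer: 1

Derivation:
Line 1: ['hospital'] (min_width=8, slack=5)
Line 2: ['house', 'brown'] (min_width=11, slack=2)
Line 3: ['memory', 'system'] (min_width=13, slack=0)
Line 4: ['I', 'early', 'on'] (min_width=10, slack=3)
Line 5: ['picture'] (min_width=7, slack=6)
Line 6: ['progress'] (min_width=8, slack=5)
Line 7: ['laboratory', 'as'] (min_width=13, slack=0)
Line 8: ['no', 'warm', 'grass'] (min_width=13, slack=0)
Line 9: ['cold', 'number'] (min_width=11, slack=2)
Line 10: ['young', 'library'] (min_width=13, slack=0)
Line 11: ['on', 'fruit'] (min_width=8, slack=5)
Line 12: ['valley'] (min_width=6, slack=7)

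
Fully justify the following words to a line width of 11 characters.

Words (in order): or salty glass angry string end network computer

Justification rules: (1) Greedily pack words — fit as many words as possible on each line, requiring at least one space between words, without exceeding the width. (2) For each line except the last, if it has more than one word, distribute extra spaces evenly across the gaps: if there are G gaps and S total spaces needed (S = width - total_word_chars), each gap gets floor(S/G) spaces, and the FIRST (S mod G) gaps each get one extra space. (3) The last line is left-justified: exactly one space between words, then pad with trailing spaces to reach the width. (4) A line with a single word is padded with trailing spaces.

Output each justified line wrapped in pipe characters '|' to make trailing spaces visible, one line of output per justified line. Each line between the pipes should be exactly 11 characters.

Line 1: ['or', 'salty'] (min_width=8, slack=3)
Line 2: ['glass', 'angry'] (min_width=11, slack=0)
Line 3: ['string', 'end'] (min_width=10, slack=1)
Line 4: ['network'] (min_width=7, slack=4)
Line 5: ['computer'] (min_width=8, slack=3)

Answer: |or    salty|
|glass angry|
|string  end|
|network    |
|computer   |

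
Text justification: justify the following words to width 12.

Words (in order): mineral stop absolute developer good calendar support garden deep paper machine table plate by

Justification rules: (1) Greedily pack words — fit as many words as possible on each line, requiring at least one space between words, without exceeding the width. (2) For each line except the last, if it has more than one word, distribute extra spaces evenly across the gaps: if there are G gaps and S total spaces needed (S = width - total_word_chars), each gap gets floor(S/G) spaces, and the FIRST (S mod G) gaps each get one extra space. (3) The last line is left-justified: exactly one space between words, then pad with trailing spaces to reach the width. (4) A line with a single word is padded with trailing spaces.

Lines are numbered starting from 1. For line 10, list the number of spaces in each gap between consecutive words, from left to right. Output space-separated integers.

Answer: 2

Derivation:
Line 1: ['mineral', 'stop'] (min_width=12, slack=0)
Line 2: ['absolute'] (min_width=8, slack=4)
Line 3: ['developer'] (min_width=9, slack=3)
Line 4: ['good'] (min_width=4, slack=8)
Line 5: ['calendar'] (min_width=8, slack=4)
Line 6: ['support'] (min_width=7, slack=5)
Line 7: ['garden', 'deep'] (min_width=11, slack=1)
Line 8: ['paper'] (min_width=5, slack=7)
Line 9: ['machine'] (min_width=7, slack=5)
Line 10: ['table', 'plate'] (min_width=11, slack=1)
Line 11: ['by'] (min_width=2, slack=10)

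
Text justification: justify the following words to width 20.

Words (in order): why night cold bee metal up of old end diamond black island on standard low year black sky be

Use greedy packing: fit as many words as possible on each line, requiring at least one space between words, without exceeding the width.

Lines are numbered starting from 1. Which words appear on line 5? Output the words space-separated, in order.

Answer: black sky be

Derivation:
Line 1: ['why', 'night', 'cold', 'bee'] (min_width=18, slack=2)
Line 2: ['metal', 'up', 'of', 'old', 'end'] (min_width=19, slack=1)
Line 3: ['diamond', 'black', 'island'] (min_width=20, slack=0)
Line 4: ['on', 'standard', 'low', 'year'] (min_width=20, slack=0)
Line 5: ['black', 'sky', 'be'] (min_width=12, slack=8)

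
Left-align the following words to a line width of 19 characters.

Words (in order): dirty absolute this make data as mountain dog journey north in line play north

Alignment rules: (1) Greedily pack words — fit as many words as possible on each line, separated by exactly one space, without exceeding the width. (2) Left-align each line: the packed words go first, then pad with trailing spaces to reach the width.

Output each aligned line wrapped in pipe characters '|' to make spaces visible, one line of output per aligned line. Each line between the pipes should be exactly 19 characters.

Answer: |dirty absolute this|
|make data as       |
|mountain dog       |
|journey north in   |
|line play north    |

Derivation:
Line 1: ['dirty', 'absolute', 'this'] (min_width=19, slack=0)
Line 2: ['make', 'data', 'as'] (min_width=12, slack=7)
Line 3: ['mountain', 'dog'] (min_width=12, slack=7)
Line 4: ['journey', 'north', 'in'] (min_width=16, slack=3)
Line 5: ['line', 'play', 'north'] (min_width=15, slack=4)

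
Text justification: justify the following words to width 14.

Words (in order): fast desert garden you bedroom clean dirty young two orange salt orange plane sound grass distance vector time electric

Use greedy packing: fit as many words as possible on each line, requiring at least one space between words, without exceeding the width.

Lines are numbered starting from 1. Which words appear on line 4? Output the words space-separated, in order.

Line 1: ['fast', 'desert'] (min_width=11, slack=3)
Line 2: ['garden', 'you'] (min_width=10, slack=4)
Line 3: ['bedroom', 'clean'] (min_width=13, slack=1)
Line 4: ['dirty', 'young'] (min_width=11, slack=3)
Line 5: ['two', 'orange'] (min_width=10, slack=4)
Line 6: ['salt', 'orange'] (min_width=11, slack=3)
Line 7: ['plane', 'sound'] (min_width=11, slack=3)
Line 8: ['grass', 'distance'] (min_width=14, slack=0)
Line 9: ['vector', 'time'] (min_width=11, slack=3)
Line 10: ['electric'] (min_width=8, slack=6)

Answer: dirty young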